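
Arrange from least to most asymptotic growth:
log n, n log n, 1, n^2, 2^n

Ordered by growth rate: 1 < log n < n log n < n^2 < 2^n.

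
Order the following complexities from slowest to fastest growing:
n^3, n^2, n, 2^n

Ordered by growth rate: n < n^2 < n^3 < 2^n.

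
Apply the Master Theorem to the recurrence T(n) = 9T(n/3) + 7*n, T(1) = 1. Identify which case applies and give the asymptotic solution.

a=9, b=3, f(n)=7*n.
log_3(9) = 2 > 1.
Since f(n) = O(n^1) is polynomially smaller than n^2, Case 1 applies.
T(n) = Theta(n^2).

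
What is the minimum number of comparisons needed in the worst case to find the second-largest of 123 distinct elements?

Lower bound: finding the max needs 123-1 comparisons. By the adversary weight-doubling argument, the max must personally win >= ceil(log_2(123)) = 7 comparisons; the 2nd-largest is among those 7 losers, needing 7-1 more comparisons. Total >= 123-1 + 7-1 = 128. A balanced knockout tournament achieves this.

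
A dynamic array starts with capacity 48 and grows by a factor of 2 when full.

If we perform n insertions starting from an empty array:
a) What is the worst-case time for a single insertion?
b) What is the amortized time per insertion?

(a) Worst-case single insertion: O(n) -- when the array is full at capacity c, the resize copies all c elements, and c can be Theta(n).
(b) Resizes happen at sizes 48, 96, 192, ... Total copy cost for n insertions: 48 + 96 + ... = O(n) (geometric series with ratio 1/2). Amortized cost per insertion: O(n)/n = O(1).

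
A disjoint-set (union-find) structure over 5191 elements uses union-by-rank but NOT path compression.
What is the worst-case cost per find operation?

Union-by-rank alone keeps every tree's height <= log_2(5191) ~= 12.3. Each find traverses from a node to its root, costing O(height) = O(log n). Without path compression this bound is tight.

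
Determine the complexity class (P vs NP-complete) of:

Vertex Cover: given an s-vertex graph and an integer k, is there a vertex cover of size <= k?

This problem is NP-complete: one of Karp's 21 NP-complete problems (with k part of the input; for any fixed constant k it is in P).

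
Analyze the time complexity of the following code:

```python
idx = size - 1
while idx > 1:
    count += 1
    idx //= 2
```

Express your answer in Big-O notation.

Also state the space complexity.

Time complexity: O(log n).
Space complexity: O(1).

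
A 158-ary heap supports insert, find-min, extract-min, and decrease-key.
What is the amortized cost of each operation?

The 158-ary heap has height O(log_158 n). Insert sifts up: O(log_158 n). Find-min reads the root: O(1). Extract-min sifts down comparing 158 children per level: O(158 * log_158 n). Decrease-key sifts up: O(log_158 n).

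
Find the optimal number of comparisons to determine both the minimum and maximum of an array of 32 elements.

Naive approach: 62 comparisons (31 for max + 31 for min).
Optimal: Compare elements in pairs first (floor(n/2) = 16 comparisons), then find max among winners and min among losers (15 comparisons each).
Total: ceil(3n/2) - 2 = 46 comparisons. An adversary argument shows this is also a lower bound.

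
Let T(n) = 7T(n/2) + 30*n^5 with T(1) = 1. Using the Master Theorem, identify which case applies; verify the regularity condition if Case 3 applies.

a=7, b=2, f(n)=30*n^5.
log_2(7) = 2.807 < 5.
f(n) = Omega(n^(2.807+epsilon)) for some epsilon > 0, so Case 3 is the candidate.
Regularity: a*f(n/b) = 7*30*(n/2)^5 = (7/32)*30*n^5 <= c*f(n) with c = 7/32 < 1. Satisfied.
Case 3: T(n) = Theta(n^5).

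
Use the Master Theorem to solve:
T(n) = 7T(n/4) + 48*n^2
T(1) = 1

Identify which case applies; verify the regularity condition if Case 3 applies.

a=7, b=4, f(n)=48*n^2.
log_4(7) = 1.404 < 2.
f(n) = Omega(n^(1.404+epsilon)) for some epsilon > 0, so Case 3 is the candidate.
Regularity: a*f(n/b) = 7*48*(n/4)^2 = (7/16)*48*n^2 <= c*f(n) with c = 7/16 < 1. Satisfied.
Case 3: T(n) = Theta(n^2).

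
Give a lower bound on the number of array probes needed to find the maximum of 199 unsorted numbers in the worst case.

Adversary: any unprobed cell could hold a value larger than everything seen so far. If fewer than 199 cells are probed, the adversary places the max in an unprobed cell. So all 199 cells must be examined; together with 199-1 comparisons this is tight.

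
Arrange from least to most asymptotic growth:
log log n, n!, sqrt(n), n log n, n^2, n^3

Ordered by growth rate: log log n < sqrt(n) < n log n < n^2 < n^3 < n!.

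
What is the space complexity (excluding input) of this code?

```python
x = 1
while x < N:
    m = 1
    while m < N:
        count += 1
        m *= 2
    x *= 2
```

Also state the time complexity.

Space complexity: O(1).
Only a constant amount of auxiliary storage is used; nothing grows with n.
Time complexity: O(log^2 n).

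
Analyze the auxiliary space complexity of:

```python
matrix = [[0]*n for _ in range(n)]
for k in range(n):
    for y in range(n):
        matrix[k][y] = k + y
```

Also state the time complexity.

Space complexity: O(n^2).
A 2D structure of size n x n is allocated.
Time complexity: O(n^2).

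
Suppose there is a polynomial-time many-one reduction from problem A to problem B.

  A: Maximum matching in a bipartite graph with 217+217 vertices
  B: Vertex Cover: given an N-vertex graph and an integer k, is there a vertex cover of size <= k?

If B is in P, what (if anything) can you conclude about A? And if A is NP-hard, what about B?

A poly-time reduction A <=_p B means any A-instance can be transformed to a B-instance in poly time.
If B is in P: compose the reduction with B's poly-time algorithm to solve A in poly time, so A is in P.
If A is NP-hard: every NP problem reduces to A, which reduces to B; composing reductions, every NP problem reduces to B, so B is NP-hard.
(Here in fact A is P and B is NP-complete.)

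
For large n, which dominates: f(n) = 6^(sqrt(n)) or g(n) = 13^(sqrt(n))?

g(n) = 13^(sqrt(n)) grows faster: ratio is (13/6)^(sqrt(n)) -> infinity since 13/6 > 1.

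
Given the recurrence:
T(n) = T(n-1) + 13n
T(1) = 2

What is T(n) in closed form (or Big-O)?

Unrolling: T(n) = 2 + 13*(2 + 3 + ... + n) = 2 + 13*(n(n+1)/2 - 1) = O(n^2).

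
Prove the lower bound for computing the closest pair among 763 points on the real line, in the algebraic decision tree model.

Reduction from element distinctness: given 763 reals, the closest-pair distance is 0 iff two are equal. Element distinctness has an Omega(n log n) lower bound in the algebraic decision tree model (Ben-Or). Therefore closest pair on a line also requires Omega(n log n). Sorting then a linear scan achieves this.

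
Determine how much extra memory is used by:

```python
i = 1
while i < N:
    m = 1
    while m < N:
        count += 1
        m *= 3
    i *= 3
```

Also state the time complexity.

Space complexity: O(1).
Only a constant amount of auxiliary storage is used; nothing grows with n.
Time complexity: O(log^2 n).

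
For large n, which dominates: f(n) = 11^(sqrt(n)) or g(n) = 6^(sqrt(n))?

f(n) = 11^(sqrt(n)) grows faster: ratio is (11/6)^(sqrt(n)) -> infinity since 11/6 > 1.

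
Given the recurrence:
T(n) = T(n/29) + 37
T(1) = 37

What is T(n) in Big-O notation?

Each step divides n by 29 and adds 37. After log_29(n) steps, T(n) = O(log n).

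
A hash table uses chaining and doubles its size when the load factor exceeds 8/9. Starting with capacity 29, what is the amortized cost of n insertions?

Rehashing occurs when load exceeds 8/9. Total rehash cost is geometric series summing to O(n). Each insertion itself is O(1). Amortized: O(1).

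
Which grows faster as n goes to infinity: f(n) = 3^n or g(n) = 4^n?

g(n) = 4^n grows faster: (4/3)^n -> infinity since 4/3 > 1.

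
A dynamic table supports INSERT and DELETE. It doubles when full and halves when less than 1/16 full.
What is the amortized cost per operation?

Using potential function Phi = |2*num_items - table_size| when load > 1/2, and Phi = table_size/2 - num_items otherwise. The gap of 1/16 vs 1/2 for shrinking prevents thrashing. Both insert and delete have O(1) amortized cost.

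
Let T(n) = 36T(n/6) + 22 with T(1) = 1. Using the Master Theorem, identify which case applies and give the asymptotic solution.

a=36, b=6, f(n)=22.
log_6(36) = 2 > 0.
Since f(n) = O(n^0) is polynomially smaller than n^2, Case 1 applies.
T(n) = Theta(n^2).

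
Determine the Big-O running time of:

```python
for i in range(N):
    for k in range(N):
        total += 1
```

Time complexity: O(n^2).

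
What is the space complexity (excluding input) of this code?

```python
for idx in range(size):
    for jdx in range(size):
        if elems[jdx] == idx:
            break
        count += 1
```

Space complexity: O(1).
Only a constant amount of auxiliary storage is used; nothing grows with n.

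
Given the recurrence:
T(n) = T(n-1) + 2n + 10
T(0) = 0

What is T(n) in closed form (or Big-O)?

Dominant term in sum is 2*sum(i, i=1..n) = 2*n*(n+1)/2 = O(n^2).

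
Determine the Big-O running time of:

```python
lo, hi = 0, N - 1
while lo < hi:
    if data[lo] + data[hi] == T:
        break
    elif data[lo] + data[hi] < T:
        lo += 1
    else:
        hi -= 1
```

Time complexity: O(n).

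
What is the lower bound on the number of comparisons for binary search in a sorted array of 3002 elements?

With 3002 possible positions, we need at least ceil(log_2(3002)) = 12 comparisons. Each comparison splits the remaining candidates by at most half.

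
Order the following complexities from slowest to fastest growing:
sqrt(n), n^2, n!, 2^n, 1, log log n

Ordered by growth rate: 1 < log log n < sqrt(n) < n^2 < 2^n < n!.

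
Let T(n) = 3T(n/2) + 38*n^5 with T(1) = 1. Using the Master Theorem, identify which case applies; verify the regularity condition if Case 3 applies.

a=3, b=2, f(n)=38*n^5.
log_2(3) = 1.585 < 5.
f(n) = Omega(n^(1.585+epsilon)) for some epsilon > 0, so Case 3 is the candidate.
Regularity: a*f(n/b) = 3*38*(n/2)^5 = (3/32)*38*n^5 <= c*f(n) with c = 3/32 < 1. Satisfied.
Case 3: T(n) = Theta(n^5).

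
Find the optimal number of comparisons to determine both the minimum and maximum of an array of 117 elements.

Naive approach: 232 comparisons (116 for max + 116 for min).
Optimal: Compare elements in pairs first (floor(n/2) = 58 comparisons), then find max among winners and min among losers (58 comparisons each).
Total: ceil(3n/2) - 2 = 174 comparisons. An adversary argument shows this is also a lower bound.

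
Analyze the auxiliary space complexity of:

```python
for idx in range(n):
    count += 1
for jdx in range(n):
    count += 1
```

Space complexity: O(1).
Only a constant amount of auxiliary storage is used; nothing grows with n.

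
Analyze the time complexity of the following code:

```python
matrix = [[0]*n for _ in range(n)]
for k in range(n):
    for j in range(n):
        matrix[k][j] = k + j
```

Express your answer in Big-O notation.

Time complexity: O(n^2).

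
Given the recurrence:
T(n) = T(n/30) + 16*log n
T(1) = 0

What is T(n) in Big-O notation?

Each of the log_30(n) levels adds O(log n). T(n) = O(log^2 n).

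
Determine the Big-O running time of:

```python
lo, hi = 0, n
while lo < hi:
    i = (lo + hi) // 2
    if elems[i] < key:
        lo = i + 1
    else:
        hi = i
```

Time complexity: O(log n).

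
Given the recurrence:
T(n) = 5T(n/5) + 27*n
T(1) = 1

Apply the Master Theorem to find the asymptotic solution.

a=5, b=5, f(n)=27*n. log_5(5) = 1. Case 2: T(n) = O(n log n).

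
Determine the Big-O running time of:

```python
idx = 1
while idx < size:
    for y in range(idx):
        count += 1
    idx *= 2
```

Time complexity: O(n).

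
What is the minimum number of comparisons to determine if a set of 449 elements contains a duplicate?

Determining if 449 elements are all distinct requires Omega(n log n) comparisons in the comparison model. This follows from the element distinctness lower bound.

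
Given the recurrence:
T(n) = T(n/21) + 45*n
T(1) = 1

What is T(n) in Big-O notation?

Geometric series: 45*n*(1 + 1/21 + 1/21^2 + ...) = O(n). T(n) = O(n).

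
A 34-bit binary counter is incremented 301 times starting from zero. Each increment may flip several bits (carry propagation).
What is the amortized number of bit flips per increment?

Bit i flips on every 2^i-th increment, so over 301 increments bit i flips floor(301/2^i) times. Summing over i: total flips < 2 * 301. Amortized: < 2 = O(1) per increment.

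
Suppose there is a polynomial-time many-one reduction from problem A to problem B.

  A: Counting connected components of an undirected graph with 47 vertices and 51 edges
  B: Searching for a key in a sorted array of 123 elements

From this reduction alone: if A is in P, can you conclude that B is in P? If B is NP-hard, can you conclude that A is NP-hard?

A poly-time reduction A <=_p B transfers tractability DOWN (B easy => A easy) and hardness UP (A hard => B hard), not the reverse.
From A in P, the reduction alone does NOT give B in P: any problem in P trivially reduces to SAT, yet SAT is not known to be in P.
From B NP-hard, the reduction alone does NOT give A NP-hard: again, easy problems reduce to hard ones.
(Here in fact A is P and B is P.)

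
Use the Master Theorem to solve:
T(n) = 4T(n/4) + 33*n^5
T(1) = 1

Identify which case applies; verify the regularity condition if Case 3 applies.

a=4, b=4, f(n)=33*n^5.
log_4(4) = 1 < 5.
f(n) = Omega(n^(1+epsilon)) for some epsilon > 0, so Case 3 is the candidate.
Regularity: a*f(n/b) = 4*33*(n/4)^5 = (4/1024)*33*n^5 <= c*f(n) with c = 4/1024 < 1. Satisfied.
Case 3: T(n) = Theta(n^5).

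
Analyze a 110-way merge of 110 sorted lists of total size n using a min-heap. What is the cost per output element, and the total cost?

Maintain a min-heap of size 110 holding the current head of each list. Each output step does one extract-min (O(log 110)) and one insert of that list's next element (O(log 110)). Each of the n elements passes through the heap exactly once, so the total cost is O(n log 110), i.e. O(log 110) per output element.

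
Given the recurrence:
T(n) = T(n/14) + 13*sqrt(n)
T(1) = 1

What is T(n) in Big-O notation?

Each level contributes sqrt(n/14^k). Geometric series with ratio 1/sqrt(14) < 1 sums to O(sqrt(n)).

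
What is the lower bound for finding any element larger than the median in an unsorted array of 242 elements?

To find an element larger than the median of 242 elements, we must see Omega(n) elements. Without seeing enough elements, an adversary can make any unseen element the median.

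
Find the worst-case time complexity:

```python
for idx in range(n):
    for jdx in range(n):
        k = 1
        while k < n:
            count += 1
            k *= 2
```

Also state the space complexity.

Time complexity: O(n^2 log n).
Space complexity: O(1).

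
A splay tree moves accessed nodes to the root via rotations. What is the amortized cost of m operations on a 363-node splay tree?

Using a potential function Phi = sum of log(size of subtree) for each node, each splay operation has amortized cost O(log n) where n = 363. Bad individual operations (O(n)) are offset by decreased potential.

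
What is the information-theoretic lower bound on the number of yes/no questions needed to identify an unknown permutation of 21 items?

There are 21! = 51090942171709440000 permutations. Each yes/no question gives at most 1 bit, so at least ceil(log_2(51090942171709440000)) = 66 questions are needed.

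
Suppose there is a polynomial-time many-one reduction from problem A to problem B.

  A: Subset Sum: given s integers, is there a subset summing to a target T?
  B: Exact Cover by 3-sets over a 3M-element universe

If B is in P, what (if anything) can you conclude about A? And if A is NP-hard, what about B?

A poly-time reduction A <=_p B means any A-instance can be transformed to a B-instance in poly time.
If B is in P: compose the reduction with B's poly-time algorithm to solve A in poly time, so A is in P.
If A is NP-hard: every NP problem reduces to A, which reduces to B; composing reductions, every NP problem reduces to B, so B is NP-hard.
(Here in fact A is NP-complete and B is NP-complete.)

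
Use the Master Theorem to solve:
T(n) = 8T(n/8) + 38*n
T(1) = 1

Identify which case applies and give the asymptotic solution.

a=8, b=8, f(n)=38*n.
log_8(8) = 1, so n^(log_b(a)) = n.
f(n) = Theta(n), so Case 2 applies.
T(n) = Theta(n log n).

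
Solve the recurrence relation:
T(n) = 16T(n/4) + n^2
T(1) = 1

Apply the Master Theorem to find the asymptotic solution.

a=16, b=4, f(n)=n^2. log_4(16) = 2. Case 2: T(n) = O(n^2 log n).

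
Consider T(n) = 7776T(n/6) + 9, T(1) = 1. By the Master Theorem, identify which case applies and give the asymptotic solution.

a=7776, b=6, f(n)=9.
log_6(7776) = 5 > 0.
Since f(n) = O(n^0) is polynomially smaller than n^5, Case 1 applies.
T(n) = Theta(n^5).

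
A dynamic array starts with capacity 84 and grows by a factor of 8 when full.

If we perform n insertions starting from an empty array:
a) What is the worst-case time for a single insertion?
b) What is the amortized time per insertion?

(a) Worst-case single insertion: O(n) -- when the array is full at capacity c, the resize copies all c elements, and c can be Theta(n).
(b) Resizes happen at sizes 84, 672, 5376, ... Total copy cost for n insertions: 84 + 672 + ... = O(n) (geometric series with ratio 1/8). Amortized cost per insertion: O(n)/n = O(1).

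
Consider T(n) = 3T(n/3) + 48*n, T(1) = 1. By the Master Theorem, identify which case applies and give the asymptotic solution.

a=3, b=3, f(n)=48*n.
log_3(3) = 1, so n^(log_b(a)) = n.
f(n) = Theta(n), so Case 2 applies.
T(n) = Theta(n log n).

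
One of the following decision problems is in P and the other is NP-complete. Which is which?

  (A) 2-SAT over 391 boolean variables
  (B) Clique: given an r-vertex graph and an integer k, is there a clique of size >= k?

(A) is P: 2-SAT is solvable in linear time via implication-graph SCCs.
(B) is NP-complete: complement of Independent Set / Vertex Cover (with k part of the input).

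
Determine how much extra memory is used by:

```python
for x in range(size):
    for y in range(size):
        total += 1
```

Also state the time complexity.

Space complexity: O(1).
Only a constant amount of auxiliary storage is used; nothing grows with n.
Time complexity: O(n^2).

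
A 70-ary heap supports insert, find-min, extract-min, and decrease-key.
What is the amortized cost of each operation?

The 70-ary heap has height O(log_70 n). Insert sifts up: O(log_70 n). Find-min reads the root: O(1). Extract-min sifts down comparing 70 children per level: O(70 * log_70 n). Decrease-key sifts up: O(log_70 n).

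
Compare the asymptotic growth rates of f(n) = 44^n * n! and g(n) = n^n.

f(n) = 44^n * n! grows faster: by Stirling n! ~ sqrt(2 pi n)(n/e)^n, so 44^n n! / n^n ~ (44/e)^n sqrt(2 pi n) -> infinity since 44/e > 1.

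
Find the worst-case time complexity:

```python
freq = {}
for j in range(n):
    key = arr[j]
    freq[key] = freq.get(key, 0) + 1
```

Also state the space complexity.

Time complexity: O(n).
Space complexity: O(n).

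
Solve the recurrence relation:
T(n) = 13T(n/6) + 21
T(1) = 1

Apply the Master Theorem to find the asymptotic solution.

a=13, b=6, f(n)=21. log_6(13) = 1.432. Case 1 of Master Theorem: T(n) = O(n^1.432).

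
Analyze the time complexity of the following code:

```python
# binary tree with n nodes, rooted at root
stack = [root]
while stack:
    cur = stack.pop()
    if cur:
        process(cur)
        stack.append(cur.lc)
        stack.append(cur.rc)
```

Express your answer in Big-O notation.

Time complexity: O(n).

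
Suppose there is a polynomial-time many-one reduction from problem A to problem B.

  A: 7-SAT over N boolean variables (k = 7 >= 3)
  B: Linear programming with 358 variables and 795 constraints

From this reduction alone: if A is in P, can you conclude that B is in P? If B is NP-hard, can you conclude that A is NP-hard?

A poly-time reduction A <=_p B transfers tractability DOWN (B easy => A easy) and hardness UP (A hard => B hard), not the reverse.
From A in P, the reduction alone does NOT give B in P: any problem in P trivially reduces to SAT, yet SAT is not known to be in P.
From B NP-hard, the reduction alone does NOT give A NP-hard: again, easy problems reduce to hard ones.
(Here in fact A is NP-complete and B is in P, so no such reduction is known -- its existence would imply P = NP; the analysis concerns only what the assumed reduction would or would not let you conclude.)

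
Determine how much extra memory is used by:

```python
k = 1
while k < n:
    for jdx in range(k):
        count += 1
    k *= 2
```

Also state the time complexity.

Space complexity: O(1).
Only a constant amount of auxiliary storage is used; nothing grows with n.
Time complexity: O(n).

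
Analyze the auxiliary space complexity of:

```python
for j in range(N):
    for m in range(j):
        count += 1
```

Space complexity: O(1).
Only a constant amount of auxiliary storage is used; nothing grows with n.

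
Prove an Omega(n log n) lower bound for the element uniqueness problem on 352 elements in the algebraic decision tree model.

In the algebraic decision tree model, element uniqueness on 352 elements is equivalent to determining which cell of an arrangement of C(352,2) = 61776 hyperplanes x_i = x_j contains the input point. Ben-Or's theorem shows this requires Omega(n log n).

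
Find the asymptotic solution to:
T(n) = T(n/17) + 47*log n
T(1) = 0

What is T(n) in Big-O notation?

Each of the log_17(n) levels adds O(log n). T(n) = O(log^2 n).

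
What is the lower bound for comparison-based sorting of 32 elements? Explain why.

A comparison-based sorting algorithm corresponds to a decision tree. With 32! possible permutations, the tree has 32! leaves. The height is at least log_2(32!) = Omega(n log n) by Stirling's approximation.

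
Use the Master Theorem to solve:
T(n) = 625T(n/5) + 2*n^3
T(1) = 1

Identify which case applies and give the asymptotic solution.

a=625, b=5, f(n)=2*n^3.
log_5(625) = 4 > 3.
Since f(n) = O(n^3) is polynomially smaller than n^4, Case 1 applies.
T(n) = Theta(n^4).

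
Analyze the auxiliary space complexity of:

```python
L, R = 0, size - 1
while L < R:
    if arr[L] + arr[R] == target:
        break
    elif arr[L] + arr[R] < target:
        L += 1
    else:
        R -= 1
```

Space complexity: O(1).
Only a constant amount of auxiliary storage is used; nothing grows with n.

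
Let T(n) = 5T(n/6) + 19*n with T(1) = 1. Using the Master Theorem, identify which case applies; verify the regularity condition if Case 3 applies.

a=5, b=6, f(n)=19*n.
log_6(5) = 0.8982 < 1.
f(n) = Omega(n^(0.8982+epsilon)) for some epsilon > 0, so Case 3 is the candidate.
Regularity: a*f(n/b) = 5*19*(n/6)^1 = (5/6)*19*n^1 <= c*f(n) with c = 5/6 < 1. Satisfied.
Case 3: T(n) = Theta(n).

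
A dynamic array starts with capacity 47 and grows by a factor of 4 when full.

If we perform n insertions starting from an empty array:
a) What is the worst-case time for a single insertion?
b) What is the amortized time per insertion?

(a) Worst-case single insertion: O(n) -- when the array is full at capacity c, the resize copies all c elements, and c can be Theta(n).
(b) Resizes happen at sizes 47, 188, 752, ... Total copy cost for n insertions: 47 + 188 + ... = O(n) (geometric series with ratio 1/4). Amortized cost per insertion: O(n)/n = O(1).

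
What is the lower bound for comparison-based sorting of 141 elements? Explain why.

A comparison-based sorting algorithm corresponds to a decision tree. With 141! possible permutations, the tree has 141! leaves. The height is at least log_2(141!) = Omega(n log n) by Stirling's approximation.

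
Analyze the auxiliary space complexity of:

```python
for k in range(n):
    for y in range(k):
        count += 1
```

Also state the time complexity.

Space complexity: O(1).
Only a constant amount of auxiliary storage is used; nothing grows with n.
Time complexity: O(n^2).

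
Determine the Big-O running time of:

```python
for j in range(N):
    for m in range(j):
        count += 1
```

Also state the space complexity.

Time complexity: O(n^2).
Space complexity: O(1).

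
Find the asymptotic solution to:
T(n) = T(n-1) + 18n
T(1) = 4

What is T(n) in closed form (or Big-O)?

Unrolling: T(n) = 4 + 18*(2 + 3 + ... + n) = 4 + 18*(n(n+1)/2 - 1) = O(n^2).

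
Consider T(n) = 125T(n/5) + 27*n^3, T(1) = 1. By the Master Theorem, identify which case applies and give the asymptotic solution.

a=125, b=5, f(n)=27*n^3.
log_5(125) = 3, so n^(log_b(a)) = n^3.
f(n) = Theta(n^3), so Case 2 applies.
T(n) = Theta(n^3 log n).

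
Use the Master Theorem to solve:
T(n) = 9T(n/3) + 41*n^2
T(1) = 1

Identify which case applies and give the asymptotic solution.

a=9, b=3, f(n)=41*n^2.
log_3(9) = 2, so n^(log_b(a)) = n^2.
f(n) = Theta(n^2), so Case 2 applies.
T(n) = Theta(n^2 log n).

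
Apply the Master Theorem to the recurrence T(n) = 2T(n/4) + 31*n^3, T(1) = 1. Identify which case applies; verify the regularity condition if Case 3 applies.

a=2, b=4, f(n)=31*n^3.
log_4(2) = 0.5 < 3.
f(n) = Omega(n^(0.5+epsilon)) for some epsilon > 0, so Case 3 is the candidate.
Regularity: a*f(n/b) = 2*31*(n/4)^3 = (2/64)*31*n^3 <= c*f(n) with c = 2/64 < 1. Satisfied.
Case 3: T(n) = Theta(n^3).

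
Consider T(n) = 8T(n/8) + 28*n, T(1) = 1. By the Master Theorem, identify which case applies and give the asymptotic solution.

a=8, b=8, f(n)=28*n.
log_8(8) = 1, so n^(log_b(a)) = n.
f(n) = Theta(n), so Case 2 applies.
T(n) = Theta(n log n).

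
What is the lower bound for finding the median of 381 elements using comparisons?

To find the median of 381 elements, every element must be compared at least once, so the lower bound is Omega(n). The BFPRT algorithm achieves O(n), making this tight.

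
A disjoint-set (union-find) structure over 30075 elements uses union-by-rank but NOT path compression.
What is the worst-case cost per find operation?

Union-by-rank alone keeps every tree's height <= log_2(30075) ~= 14.9. Each find traverses from a node to its root, costing O(height) = O(log n). Without path compression this bound is tight.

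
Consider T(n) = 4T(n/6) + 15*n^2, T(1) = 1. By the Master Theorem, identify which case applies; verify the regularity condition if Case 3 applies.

a=4, b=6, f(n)=15*n^2.
log_6(4) = 0.7737 < 2.
f(n) = Omega(n^(0.7737+epsilon)) for some epsilon > 0, so Case 3 is the candidate.
Regularity: a*f(n/b) = 4*15*(n/6)^2 = (4/36)*15*n^2 <= c*f(n) with c = 4/36 < 1. Satisfied.
Case 3: T(n) = Theta(n^2).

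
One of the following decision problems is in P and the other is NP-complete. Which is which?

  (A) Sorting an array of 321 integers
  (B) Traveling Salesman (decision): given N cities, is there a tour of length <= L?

(A) is P: merge sort runs in O(n log n).
(B) is NP-complete: reduces from Hamiltonian Cycle.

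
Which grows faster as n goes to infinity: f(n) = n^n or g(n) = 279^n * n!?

g(n) = 279^n * n! grows faster: by Stirling n! ~ sqrt(2 pi n)(n/e)^n, so 279^n n! / n^n ~ (279/e)^n sqrt(2 pi n) -> infinity since 279/e > 1.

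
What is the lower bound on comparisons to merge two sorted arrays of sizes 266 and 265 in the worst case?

Adversary: with |266 - 265| <= 1 the inputs can be fully interleaved so that every adjacent pair in the merged output comes from different arrays. Then each of the 530 adjacent pairs must be directly compared, or the algorithm cannot determine their relative order. Standard merge meets this bound.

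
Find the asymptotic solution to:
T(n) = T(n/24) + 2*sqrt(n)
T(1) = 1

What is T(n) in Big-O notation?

Each level contributes sqrt(n/24^k). Geometric series with ratio 1/sqrt(24) < 1 sums to O(sqrt(n)).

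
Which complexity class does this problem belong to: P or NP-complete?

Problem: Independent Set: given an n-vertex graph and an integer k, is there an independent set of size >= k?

This problem is NP-complete: complement of Clique (with k part of the input).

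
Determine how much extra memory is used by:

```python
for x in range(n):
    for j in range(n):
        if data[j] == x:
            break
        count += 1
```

Space complexity: O(1).
Only a constant amount of auxiliary storage is used; nothing grows with n.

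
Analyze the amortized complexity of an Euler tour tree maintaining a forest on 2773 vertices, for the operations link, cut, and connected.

An Euler tour tree stores each tree's Euler tour as a balanced BST keyed by tour position. On 2773 vertices: link concatenates two tours via O(1) splits/joins of size <= 2*2773 (O(log n)); cut splits the tour at the two occurrences of the edge (O(log n)); connected compares BST roots (O(log n) to find the root). All O(log n) amortized.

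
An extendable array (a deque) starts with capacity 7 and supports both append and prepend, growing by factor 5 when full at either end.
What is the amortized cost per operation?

Growth at either end copies all elements; capacities form a geometric sequence with ratio 5, so total copy cost over n operations is O(n) (two geometric series). Amortized O(1).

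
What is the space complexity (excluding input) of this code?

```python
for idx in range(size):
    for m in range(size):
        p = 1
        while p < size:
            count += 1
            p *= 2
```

Space complexity: O(1).
Only a constant amount of auxiliary storage is used; nothing grows with n.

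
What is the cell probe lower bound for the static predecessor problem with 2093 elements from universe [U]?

The Patrascu-Thorup lower bound shows any data structure on n = 2093 elements using O(n * polylog(n)) space requires Omega(log log U) query time. van Emde Boas trees achieve O(log log U) with O(U) space.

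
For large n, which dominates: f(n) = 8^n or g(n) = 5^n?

f(n) = 8^n grows faster: (8/5)^n -> infinity since 8/5 > 1.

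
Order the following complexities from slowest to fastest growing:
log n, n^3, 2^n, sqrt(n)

Ordered by growth rate: log n < sqrt(n) < n^3 < 2^n.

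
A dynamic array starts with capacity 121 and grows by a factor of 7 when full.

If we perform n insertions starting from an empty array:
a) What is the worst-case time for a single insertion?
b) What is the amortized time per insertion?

(a) Worst-case single insertion: O(n) -- when the array is full at capacity c, the resize copies all c elements, and c can be Theta(n).
(b) Resizes happen at sizes 121, 847, 5929, ... Total copy cost for n insertions: 121 + 847 + ... = O(n) (geometric series with ratio 1/7). Amortized cost per insertion: O(n)/n = O(1).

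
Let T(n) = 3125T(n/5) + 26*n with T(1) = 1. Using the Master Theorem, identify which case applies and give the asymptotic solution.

a=3125, b=5, f(n)=26*n.
log_5(3125) = 5 > 1.
Since f(n) = O(n^1) is polynomially smaller than n^5, Case 1 applies.
T(n) = Theta(n^5).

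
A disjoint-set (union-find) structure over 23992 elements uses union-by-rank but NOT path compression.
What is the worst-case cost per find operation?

Union-by-rank alone keeps every tree's height <= log_2(23992) ~= 14.6. Each find traverses from a node to its root, costing O(height) = O(log n). Without path compression this bound is tight.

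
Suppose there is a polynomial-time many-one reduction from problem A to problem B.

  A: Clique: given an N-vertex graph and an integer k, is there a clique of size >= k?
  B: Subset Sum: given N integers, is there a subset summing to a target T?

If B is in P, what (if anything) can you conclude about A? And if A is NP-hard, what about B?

A poly-time reduction A <=_p B means any A-instance can be transformed to a B-instance in poly time.
If B is in P: compose the reduction with B's poly-time algorithm to solve A in poly time, so A is in P.
If A is NP-hard: every NP problem reduces to A, which reduces to B; composing reductions, every NP problem reduces to B, so B is NP-hard.
(Here in fact A is NP-complete and B is NP-complete.)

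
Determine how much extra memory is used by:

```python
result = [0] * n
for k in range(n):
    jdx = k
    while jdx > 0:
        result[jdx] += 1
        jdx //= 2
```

Space complexity: O(n).
Auxiliary storage grows linearly with the input size n in the worst case.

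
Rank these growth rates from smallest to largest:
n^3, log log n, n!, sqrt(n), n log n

Ordered by growth rate: log log n < sqrt(n) < n log n < n^3 < n!.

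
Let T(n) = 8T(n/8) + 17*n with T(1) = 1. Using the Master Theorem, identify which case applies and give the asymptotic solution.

a=8, b=8, f(n)=17*n.
log_8(8) = 1, so n^(log_b(a)) = n.
f(n) = Theta(n), so Case 2 applies.
T(n) = Theta(n log n).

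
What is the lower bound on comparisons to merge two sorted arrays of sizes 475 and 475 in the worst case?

Adversary: with |475 - 475| <= 1 the inputs can be fully interleaved so that every adjacent pair in the merged output comes from different arrays. Then each of the 949 adjacent pairs must be directly compared, or the algorithm cannot determine their relative order. Standard merge meets this bound.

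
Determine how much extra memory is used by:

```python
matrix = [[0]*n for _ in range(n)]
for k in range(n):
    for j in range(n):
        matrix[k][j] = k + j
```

Space complexity: O(n^2).
A 2D structure of size n x n is allocated.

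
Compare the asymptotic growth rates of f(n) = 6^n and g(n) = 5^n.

f(n) = 6^n grows faster: (6/5)^n -> infinity since 6/5 > 1.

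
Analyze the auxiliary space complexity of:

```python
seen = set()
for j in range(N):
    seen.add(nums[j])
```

Space complexity: O(n).
Auxiliary storage grows linearly with the input size n in the worst case.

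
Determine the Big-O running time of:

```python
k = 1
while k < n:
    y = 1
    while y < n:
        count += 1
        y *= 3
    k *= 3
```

Time complexity: O(log^2 n).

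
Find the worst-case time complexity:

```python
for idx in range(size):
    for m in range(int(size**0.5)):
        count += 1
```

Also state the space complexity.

Time complexity: O(n * sqrt(n)).
Space complexity: O(1).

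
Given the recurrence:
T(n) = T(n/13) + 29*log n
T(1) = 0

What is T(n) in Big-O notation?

Each of the log_13(n) levels adds O(log n). T(n) = O(log^2 n).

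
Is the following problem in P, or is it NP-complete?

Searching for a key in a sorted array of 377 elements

This problem is in P: binary search runs in O(log n).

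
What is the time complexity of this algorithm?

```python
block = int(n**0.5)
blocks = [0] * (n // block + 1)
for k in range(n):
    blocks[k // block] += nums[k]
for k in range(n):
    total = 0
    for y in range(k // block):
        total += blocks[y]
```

Time complexity: O(n * sqrt(n)).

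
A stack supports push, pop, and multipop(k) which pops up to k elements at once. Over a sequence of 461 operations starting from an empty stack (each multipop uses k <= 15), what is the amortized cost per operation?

Each element is pushed exactly once and popped at most once (whether by pop or as part of a multipop). So the total number of individual pops over the whole sequence is at most the number of pushes, which is at most 461. Total work <= 2 * 461, hence O(1) amortized per operation.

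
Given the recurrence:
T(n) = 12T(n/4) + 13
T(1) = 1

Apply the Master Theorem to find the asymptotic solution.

a=12, b=4, f(n)=13. log_4(12) = 1.792. Case 1 of Master Theorem: T(n) = O(n^1.792).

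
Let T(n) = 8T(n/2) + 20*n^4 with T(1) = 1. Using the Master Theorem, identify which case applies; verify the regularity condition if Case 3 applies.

a=8, b=2, f(n)=20*n^4.
log_2(8) = 3 < 4.
f(n) = Omega(n^(3+epsilon)) for some epsilon > 0, so Case 3 is the candidate.
Regularity: a*f(n/b) = 8*20*(n/2)^4 = (8/16)*20*n^4 <= c*f(n) with c = 8/16 < 1. Satisfied.
Case 3: T(n) = Theta(n^4).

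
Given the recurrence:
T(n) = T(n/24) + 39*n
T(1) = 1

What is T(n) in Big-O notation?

Geometric series: 39*n*(1 + 1/24 + 1/24^2 + ...) = O(n). T(n) = O(n).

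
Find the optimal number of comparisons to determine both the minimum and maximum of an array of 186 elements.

Naive approach: 370 comparisons (185 for max + 185 for min).
Optimal: Compare elements in pairs first (floor(n/2) = 93 comparisons), then find max among winners and min among losers (92 comparisons each).
Total: ceil(3n/2) - 2 = 277 comparisons. An adversary argument shows this is also a lower bound.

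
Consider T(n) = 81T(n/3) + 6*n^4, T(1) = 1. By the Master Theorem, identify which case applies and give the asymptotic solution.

a=81, b=3, f(n)=6*n^4.
log_3(81) = 4, so n^(log_b(a)) = n^4.
f(n) = Theta(n^4), so Case 2 applies.
T(n) = Theta(n^4 log n).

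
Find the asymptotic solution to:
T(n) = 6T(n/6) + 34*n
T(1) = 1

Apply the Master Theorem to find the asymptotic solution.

a=6, b=6, f(n)=34*n. log_6(6) = 1. Case 2: T(n) = O(n log n).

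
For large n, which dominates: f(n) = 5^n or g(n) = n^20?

f(n) = 5^n grows faster: any exponential with base > 1 dominates every polynomial.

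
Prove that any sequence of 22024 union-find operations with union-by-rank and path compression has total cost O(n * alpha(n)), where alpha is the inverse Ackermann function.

Using Tarjan's analysis with rank-based potential function. Union-by-rank keeps tree height O(log n). Path compression flattens paths during find. For n = 22024 operations, total cost is O(n * alpha(n)), effectively O(n) since alpha grows incredibly slowly.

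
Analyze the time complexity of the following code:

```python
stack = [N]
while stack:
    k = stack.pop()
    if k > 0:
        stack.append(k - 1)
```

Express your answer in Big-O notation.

Time complexity: O(n).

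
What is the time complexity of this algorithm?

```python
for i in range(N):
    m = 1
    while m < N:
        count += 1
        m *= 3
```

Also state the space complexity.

Time complexity: O(n log n).
Space complexity: O(1).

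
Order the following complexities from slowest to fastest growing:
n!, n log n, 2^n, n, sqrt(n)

Ordered by growth rate: sqrt(n) < n < n log n < 2^n < n!.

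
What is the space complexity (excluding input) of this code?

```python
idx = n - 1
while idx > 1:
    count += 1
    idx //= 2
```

Space complexity: O(1).
Only a constant amount of auxiliary storage is used; nothing grows with n.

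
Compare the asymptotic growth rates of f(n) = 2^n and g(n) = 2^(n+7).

f(n) = 2^n and g(n) = 2^(n+7) are Theta of each other: 2^(n+7) = 2^7 * 2^n = Theta(2^n).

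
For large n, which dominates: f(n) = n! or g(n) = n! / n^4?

f(n) = n! grows faster: the ratio n!/(n!/n^4) = n^4 -> infinity.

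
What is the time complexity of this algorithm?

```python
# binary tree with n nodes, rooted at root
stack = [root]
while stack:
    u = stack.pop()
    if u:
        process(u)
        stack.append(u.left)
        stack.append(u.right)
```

Time complexity: O(n).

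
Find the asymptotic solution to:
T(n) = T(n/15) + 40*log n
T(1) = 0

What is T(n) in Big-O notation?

Each of the log_15(n) levels adds O(log n). T(n) = O(log^2 n).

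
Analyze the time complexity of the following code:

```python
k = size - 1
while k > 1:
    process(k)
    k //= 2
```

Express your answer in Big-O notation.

Time complexity: O(log n).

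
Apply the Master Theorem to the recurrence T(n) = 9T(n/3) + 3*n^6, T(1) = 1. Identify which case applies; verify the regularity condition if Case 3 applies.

a=9, b=3, f(n)=3*n^6.
log_3(9) = 2 < 6.
f(n) = Omega(n^(2+epsilon)) for some epsilon > 0, so Case 3 is the candidate.
Regularity: a*f(n/b) = 9*3*(n/3)^6 = (9/729)*3*n^6 <= c*f(n) with c = 9/729 < 1. Satisfied.
Case 3: T(n) = Theta(n^6).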